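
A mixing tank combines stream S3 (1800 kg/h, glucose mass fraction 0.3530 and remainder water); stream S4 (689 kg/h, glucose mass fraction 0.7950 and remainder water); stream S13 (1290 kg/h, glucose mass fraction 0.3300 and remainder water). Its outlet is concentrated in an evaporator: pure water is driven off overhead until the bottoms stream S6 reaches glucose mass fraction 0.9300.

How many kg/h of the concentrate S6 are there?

glucose entering = 1800×0.353 + 689×0.795 + 1290×0.330 = 1608.9 kg/h.
All glucose reports to S6, so S6 = 1608.9/0.930 = 1730 kg/h.

1730 kg/h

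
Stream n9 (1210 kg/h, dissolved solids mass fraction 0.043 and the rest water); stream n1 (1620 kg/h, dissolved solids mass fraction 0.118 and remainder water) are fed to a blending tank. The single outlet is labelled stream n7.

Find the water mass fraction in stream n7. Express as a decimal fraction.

Total flow out = 1210 + 1620 = 2830 kg/h.
water in = 1210×0.957 + 1620×0.882 = 2586.8 kg/h.
water mass fraction in n7 = 2586.8/2830 = 0.914.

0.914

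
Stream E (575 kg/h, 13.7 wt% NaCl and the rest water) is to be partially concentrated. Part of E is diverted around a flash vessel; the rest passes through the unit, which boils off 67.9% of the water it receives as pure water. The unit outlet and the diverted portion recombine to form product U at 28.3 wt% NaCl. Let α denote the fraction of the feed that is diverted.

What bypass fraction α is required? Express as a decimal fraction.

All 575×0.137 = 78.775 kg/h of NaCl reaches U, so U = 78.775/0.283 = 278.36 kg/h and vapour = 296.64 kg/h.
The evaporator receives (1−α)·575 of feed at 0.863 water and removes 0.679 of that water:
0.679×0.863×(1−α)×575 = 296.64
(1−α) = 296.64/336.94 = 0.8804;  α = 0.1196.

0.120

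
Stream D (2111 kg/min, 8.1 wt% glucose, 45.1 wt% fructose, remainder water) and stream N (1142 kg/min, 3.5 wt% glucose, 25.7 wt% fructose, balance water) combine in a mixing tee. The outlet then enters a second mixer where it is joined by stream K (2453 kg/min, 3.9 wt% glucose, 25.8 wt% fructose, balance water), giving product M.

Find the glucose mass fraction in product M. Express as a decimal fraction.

0.054

Overall, product flow = 5706 kg/min.
glucose in = 2111×0.081 + 1142×0.035 + 2453×0.039 = 306.63 kg/min.
glucose fraction in M = 0.054.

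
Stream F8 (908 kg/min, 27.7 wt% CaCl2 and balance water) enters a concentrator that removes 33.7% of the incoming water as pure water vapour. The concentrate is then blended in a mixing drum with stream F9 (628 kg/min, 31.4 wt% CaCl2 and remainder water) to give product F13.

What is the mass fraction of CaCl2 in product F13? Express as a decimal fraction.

Vapour removed = 0.337×0.723×908 = 221.24 kg/min; concentrate = 686.76 kg/min.
CaCl2 reaching the mixer = 251.52 (from concentrate) + 628×0.314 = 448.71 kg/min.
Product flow = 686.76 + 628 = 1314.8 kg/min; CaCl2 fraction = 0.341.

0.341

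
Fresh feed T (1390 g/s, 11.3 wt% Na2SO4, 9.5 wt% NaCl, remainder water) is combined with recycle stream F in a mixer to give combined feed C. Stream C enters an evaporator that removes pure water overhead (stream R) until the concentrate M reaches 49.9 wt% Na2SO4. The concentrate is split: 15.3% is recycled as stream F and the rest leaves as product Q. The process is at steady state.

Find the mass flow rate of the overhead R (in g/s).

Overall Na2SO4 balance (none leaves overhead): Na2SO4 in fresh feed = Na2SO4 in product, i.e. 1390×0.113 = (1−0.153)·M·0.499.
M = 157.07/(0.499×0.847) = 371.63 g/s.
Recycle F = 0.153×371.63 = 56.859 g/s.
Combined feed C = 1390 + 56.859 = 1446.9 g/s.
Overhead R = C − M = 1446.9 − 371.63 = 1075.2 g/s.

1075 g/s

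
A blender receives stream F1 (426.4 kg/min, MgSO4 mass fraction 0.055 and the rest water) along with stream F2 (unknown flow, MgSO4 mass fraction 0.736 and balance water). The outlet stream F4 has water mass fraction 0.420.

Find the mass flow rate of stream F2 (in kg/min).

1435 kg/min

Let F2 be the unknown flow. Total out = 426.4 + F2.
water balance: 402.95 + 0.264·F2 = 0.420·(426.4 + F2)
(0.264 − 0.420)·F2 = 0.420×426.4 − 402.95 = -223.86
F2 = -223.86 / -0.156 = 1435 kg/min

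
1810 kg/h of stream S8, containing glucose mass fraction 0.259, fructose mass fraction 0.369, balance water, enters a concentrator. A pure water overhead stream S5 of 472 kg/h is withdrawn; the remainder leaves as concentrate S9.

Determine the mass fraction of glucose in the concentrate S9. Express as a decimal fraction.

0.350

glucose is not removed: 1810×0.259 = 468.79 kg/h of glucose enters S9.
Concentrate = 1810 − 472 = 1338 kg/h.
Mass fraction = 468.79/1338 = 0.350.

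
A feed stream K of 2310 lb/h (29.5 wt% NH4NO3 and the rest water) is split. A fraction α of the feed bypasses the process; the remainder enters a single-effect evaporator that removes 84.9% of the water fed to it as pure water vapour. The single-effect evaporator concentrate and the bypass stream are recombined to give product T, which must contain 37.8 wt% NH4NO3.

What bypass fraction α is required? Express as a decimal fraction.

All 2310×0.295 = 681.45 lb/h of NH4NO3 reaches T, so T = 681.45/0.378 = 1802.8 lb/h and vapour = 507.22 lb/h.
The evaporator receives (1−α)·2310 of feed at 0.705 water and removes 0.849 of that water:
0.849×0.705×(1−α)×2310 = 507.22
(1−α) = 507.22/1382.6 = 0.3669;  α = 0.6331.

0.633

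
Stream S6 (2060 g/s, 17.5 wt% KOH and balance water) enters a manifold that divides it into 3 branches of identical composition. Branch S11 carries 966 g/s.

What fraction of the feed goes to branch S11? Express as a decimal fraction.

Fraction to S11 = 966/2060 = 0.4689.

0.469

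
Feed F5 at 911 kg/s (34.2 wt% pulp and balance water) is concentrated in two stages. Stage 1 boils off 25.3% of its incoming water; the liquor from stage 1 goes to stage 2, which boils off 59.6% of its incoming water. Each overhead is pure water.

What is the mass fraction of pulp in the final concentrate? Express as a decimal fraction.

water in feed = 911×0.658 = 599.44 kg/s.
After stage 1: water left = (1−0.253)×599.44 = 447.78; stream total = 759.34 kg/s.
After stage 2: water left = (1−0.596)×447.78 = 180.9; final concentrate = 492.47 kg/s.
pulp fraction = 311.56/492.47 = 0.633.

0.633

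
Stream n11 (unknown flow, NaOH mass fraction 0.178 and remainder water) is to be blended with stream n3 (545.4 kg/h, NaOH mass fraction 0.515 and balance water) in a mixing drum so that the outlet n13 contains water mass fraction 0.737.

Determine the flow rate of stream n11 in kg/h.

Let n11 be the unknown flow. Total out = 545.4 + n11.
water balance: 264.52 + 0.822·n11 = 0.737·(545.4 + n11)
(0.822 − 0.737)·n11 = 0.737×545.4 − 264.52 = 137.44
n11 = 137.44 / 0.085 = 1617 kg/h

1617 kg/h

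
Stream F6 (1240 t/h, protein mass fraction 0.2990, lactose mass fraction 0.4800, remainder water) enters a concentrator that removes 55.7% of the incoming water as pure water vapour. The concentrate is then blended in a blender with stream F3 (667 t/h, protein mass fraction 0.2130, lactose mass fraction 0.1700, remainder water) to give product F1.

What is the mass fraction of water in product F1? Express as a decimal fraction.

0.3038

Vapour removed = 0.557×0.221×1240 = 152.64 t/h; concentrate = 1087.4 t/h.
water reaching the mixer = 121.4 (from concentrate) + 667×0.617 = 532.94 t/h.
Product flow = 1087.4 + 667 = 1754.4 t/h; water fraction = 0.3038.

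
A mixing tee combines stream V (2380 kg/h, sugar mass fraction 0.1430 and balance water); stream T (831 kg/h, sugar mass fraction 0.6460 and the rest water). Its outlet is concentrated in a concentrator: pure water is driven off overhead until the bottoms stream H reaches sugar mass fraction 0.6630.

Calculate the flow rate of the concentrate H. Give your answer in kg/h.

1323 kg/h

sugar entering = 2380×0.143 + 831×0.646 = 877.17 kg/h.
All sugar reports to H, so H = 877.17/0.663 = 1323 kg/h.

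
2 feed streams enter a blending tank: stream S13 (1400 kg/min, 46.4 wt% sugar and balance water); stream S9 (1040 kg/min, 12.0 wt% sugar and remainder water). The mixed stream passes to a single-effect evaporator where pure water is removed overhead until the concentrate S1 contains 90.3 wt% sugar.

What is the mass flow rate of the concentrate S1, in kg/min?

sugar entering = 1400×0.464 + 1040×0.120 = 774.4 kg/min.
All sugar reports to S1, so S1 = 774.4/0.903 = 857.59 kg/min.

857.6 kg/min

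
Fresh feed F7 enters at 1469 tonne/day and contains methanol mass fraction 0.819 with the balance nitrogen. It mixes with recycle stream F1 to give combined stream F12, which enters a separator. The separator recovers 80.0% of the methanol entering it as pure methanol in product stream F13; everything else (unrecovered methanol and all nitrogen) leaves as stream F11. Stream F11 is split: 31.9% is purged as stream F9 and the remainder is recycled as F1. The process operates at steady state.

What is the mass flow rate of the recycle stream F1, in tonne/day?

757.3 tonne/day

nitrogen enters only via F7 and leaves only via the purge: 1469×0.181 = 0.319×(nitrogen in F11), and the separator passes all nitrogen, so nitrogen in F12 = nitrogen in F11 = 833.51 tonne/day.
methanol in F12: m_A = 1469×0.819 + (1−0.319)·(1−0.800)·m_A, so m_A = 1203.1/0.8638 = 1392.8 tonne/day.
F11 = (1−0.800)×1392.8 + 833.51 = 1112.1 tonne/day.
Recycle F1 = (1−0.319)×1112.1 = 757.32 tonne/day.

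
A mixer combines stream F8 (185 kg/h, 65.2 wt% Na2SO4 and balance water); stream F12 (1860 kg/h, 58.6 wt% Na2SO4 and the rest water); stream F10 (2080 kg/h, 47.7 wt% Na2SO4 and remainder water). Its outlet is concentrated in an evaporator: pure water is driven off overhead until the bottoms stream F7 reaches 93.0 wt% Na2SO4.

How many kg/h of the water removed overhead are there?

1756 kg/h

Na2SO4 entering = 185×0.652 + 1860×0.586 + 2080×0.477 = 2202.7 kg/h.
All Na2SO4 reports to F7, so F7 = 2202.7/0.930 = 2368.5 kg/h.
Total feed = 4125 kg/h; overhead = 4125 − 2368.5 = 1756.5 kg/h.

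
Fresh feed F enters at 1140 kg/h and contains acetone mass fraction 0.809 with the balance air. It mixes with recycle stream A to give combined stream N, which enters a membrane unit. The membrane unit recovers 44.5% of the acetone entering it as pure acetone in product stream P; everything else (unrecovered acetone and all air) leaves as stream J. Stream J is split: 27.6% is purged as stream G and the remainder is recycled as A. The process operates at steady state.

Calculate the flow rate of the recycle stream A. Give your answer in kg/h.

1191 kg/h

air enters only via F and leaves only via the purge: 1140×0.191 = 0.276×(air in J), and the membrane unit passes all air, so air in N = air in J = 788.91 kg/h.
acetone in N: m_A = 1140×0.809 + (1−0.276)·(1−0.445)·m_A, so m_A = 922.26/0.5982 = 1541.8 kg/h.
J = (1−0.445)×1541.8 + 788.91 = 1644.6 kg/h.
Recycle A = (1−0.276)×1644.6 = 1190.7 kg/h.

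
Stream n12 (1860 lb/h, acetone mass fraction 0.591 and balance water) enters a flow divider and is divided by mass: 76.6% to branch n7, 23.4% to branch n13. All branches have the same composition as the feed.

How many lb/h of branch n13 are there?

Branch n13 flow = 0.234×1860 = 435.24 lb/h.

435.2 lb/h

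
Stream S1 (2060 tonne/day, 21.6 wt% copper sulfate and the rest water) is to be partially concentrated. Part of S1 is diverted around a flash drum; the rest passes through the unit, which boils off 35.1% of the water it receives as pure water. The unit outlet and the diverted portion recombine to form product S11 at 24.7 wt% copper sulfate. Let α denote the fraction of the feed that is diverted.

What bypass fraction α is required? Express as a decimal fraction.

All 2060×0.216 = 444.96 tonne/day of copper sulfate reaches S11, so S11 = 444.96/0.247 = 1801.5 tonne/day and vapour = 258.54 tonne/day.
The evaporator receives (1−α)·2060 of feed at 0.784 water and removes 0.351 of that water:
0.351×0.784×(1−α)×2060 = 258.54
(1−α) = 258.54/566.88 = 0.4561;  α = 0.5439.

0.544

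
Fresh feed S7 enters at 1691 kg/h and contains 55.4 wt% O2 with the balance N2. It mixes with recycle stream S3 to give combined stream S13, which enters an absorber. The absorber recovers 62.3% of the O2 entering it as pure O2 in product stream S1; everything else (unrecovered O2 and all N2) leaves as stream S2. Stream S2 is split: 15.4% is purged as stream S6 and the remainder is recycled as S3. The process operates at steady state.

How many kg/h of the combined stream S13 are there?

6273 kg/h

N2 enters only via S7 and leaves only via the purge: 1691×0.446 = 0.154×(N2 in S2), and the absorber passes all N2, so N2 in S13 = N2 in S2 = 4897.3 kg/h.
O2 in S13: m_A = 1691×0.554 + (1−0.154)·(1−0.623)·m_A, so m_A = 936.81/0.6811 = 1375.5 kg/h.
S13 = 1375.5 + 4897.3 = 6272.8 kg/h.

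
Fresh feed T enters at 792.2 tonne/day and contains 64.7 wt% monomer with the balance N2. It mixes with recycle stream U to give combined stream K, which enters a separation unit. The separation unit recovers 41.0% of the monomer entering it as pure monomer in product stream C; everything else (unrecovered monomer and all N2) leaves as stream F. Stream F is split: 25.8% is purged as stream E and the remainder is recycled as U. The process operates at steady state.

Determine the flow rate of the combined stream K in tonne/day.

1996 tonne/day

N2 enters only via T and leaves only via the purge: 792.2×0.353 = 0.258×(N2 in F), and the separation unit passes all N2, so N2 in K = N2 in F = 1083.9 tonne/day.
monomer in K: m_A = 792.2×0.647 + (1−0.258)·(1−0.410)·m_A, so m_A = 512.55/0.5622 = 911.66 tonne/day.
K = 911.66 + 1083.9 = 1995.6 tonne/day.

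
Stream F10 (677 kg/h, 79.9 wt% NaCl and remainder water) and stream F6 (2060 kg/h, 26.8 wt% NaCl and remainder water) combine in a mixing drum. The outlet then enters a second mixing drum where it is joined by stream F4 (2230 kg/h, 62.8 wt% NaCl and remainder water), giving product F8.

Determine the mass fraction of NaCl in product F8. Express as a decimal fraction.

Overall, product flow = 4967 kg/h.
NaCl in = 677×0.799 + 2060×0.268 + 2230×0.628 = 2493.4 kg/h.
NaCl fraction in F8 = 0.502.

0.502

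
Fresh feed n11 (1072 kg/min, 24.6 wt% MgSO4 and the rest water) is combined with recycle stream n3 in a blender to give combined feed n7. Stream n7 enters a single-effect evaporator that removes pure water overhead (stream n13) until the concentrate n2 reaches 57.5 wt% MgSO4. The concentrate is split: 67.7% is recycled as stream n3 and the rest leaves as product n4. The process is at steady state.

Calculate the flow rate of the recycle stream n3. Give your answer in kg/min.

961.3 kg/min

Overall MgSO4 balance (none leaves overhead): MgSO4 in fresh feed = MgSO4 in product, i.e. 1072×0.246 = (1−0.677)·n2·0.575.
n2 = 263.71/(0.575×0.323) = 1419.9 kg/min.
Recycle n3 = 0.677×1419.9 = 961.28 kg/min.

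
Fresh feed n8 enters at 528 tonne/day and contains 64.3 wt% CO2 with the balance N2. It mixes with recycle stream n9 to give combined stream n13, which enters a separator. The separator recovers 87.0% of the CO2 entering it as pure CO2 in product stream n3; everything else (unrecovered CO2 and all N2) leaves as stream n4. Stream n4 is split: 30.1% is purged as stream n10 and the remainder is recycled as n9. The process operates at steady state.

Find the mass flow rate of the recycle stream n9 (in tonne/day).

471.7 tonne/day

N2 enters only via n8 and leaves only via the purge: 528×0.357 = 0.301×(N2 in n4), and the separator passes all N2, so N2 in n13 = N2 in n4 = 626.23 tonne/day.
CO2 in n13: m_A = 528×0.643 + (1−0.301)·(1−0.870)·m_A, so m_A = 339.5/0.9091 = 373.44 tonne/day.
n4 = (1−0.870)×373.44 + 626.23 = 674.78 tonne/day.
Recycle n9 = (1−0.301)×674.78 = 471.67 tonne/day.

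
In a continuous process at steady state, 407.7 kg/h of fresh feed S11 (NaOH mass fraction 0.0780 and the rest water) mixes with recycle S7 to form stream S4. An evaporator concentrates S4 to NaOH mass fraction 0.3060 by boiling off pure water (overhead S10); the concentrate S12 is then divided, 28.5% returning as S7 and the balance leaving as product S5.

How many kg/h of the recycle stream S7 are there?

Overall NaOH balance (none leaves overhead): NaOH in fresh feed = NaOH in product, i.e. 407.7×0.078 = (1−0.285)·S12·0.306.
S12 = 31.801/(0.306×0.715) = 145.35 kg/h.
Recycle S7 = 0.285×145.35 = 41.424 kg/h.

41.42 kg/h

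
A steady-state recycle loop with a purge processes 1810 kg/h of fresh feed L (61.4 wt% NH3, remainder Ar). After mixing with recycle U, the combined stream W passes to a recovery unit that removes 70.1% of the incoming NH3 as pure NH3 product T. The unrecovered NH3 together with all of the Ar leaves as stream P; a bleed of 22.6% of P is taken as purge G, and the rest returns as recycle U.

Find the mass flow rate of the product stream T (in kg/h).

1014 kg/h

NH3 in W: m_A = 1810×0.614 + (1−0.226)·(1−0.701)·m_A, so m_A = 1111.3/0.7686 = 1446 kg/h.
Product T = 0.701×1446 = 1013.6 kg/h.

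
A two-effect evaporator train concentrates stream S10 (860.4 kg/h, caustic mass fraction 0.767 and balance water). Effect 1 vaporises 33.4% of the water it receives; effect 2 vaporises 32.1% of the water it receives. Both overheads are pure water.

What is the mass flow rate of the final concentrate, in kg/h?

water in feed = 860.4×0.233 = 200.47 kg/h.
After stage 1: water left = (1−0.334)×200.47 = 133.52; stream total = 793.44 kg/h.
After stage 2: water left = (1−0.321)×133.52 = 90.657; final concentrate = 750.58 kg/h.

750.6 kg/h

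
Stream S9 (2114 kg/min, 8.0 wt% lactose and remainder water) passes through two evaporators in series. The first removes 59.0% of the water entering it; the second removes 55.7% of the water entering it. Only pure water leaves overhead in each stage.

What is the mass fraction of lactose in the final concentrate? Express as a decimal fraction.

0.324

water in feed = 2114×0.920 = 1944.9 kg/min.
After stage 1: water left = (1−0.590)×1944.9 = 797.4; stream total = 966.52 kg/min.
After stage 2: water left = (1−0.557)×797.4 = 353.25; final concentrate = 522.37 kg/min.
lactose fraction = 169.12/522.37 = 0.324.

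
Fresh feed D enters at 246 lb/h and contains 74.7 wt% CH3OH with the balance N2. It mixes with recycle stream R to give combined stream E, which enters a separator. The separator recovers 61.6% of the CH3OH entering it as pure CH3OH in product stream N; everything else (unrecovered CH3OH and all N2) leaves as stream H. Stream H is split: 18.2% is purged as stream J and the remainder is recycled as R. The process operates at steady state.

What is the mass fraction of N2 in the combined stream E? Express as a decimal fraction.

N2 enters only via D and leaves only via the purge: 246×0.253 = 0.182×(N2 in H), and the separator passes all N2, so N2 in E = N2 in H = 341.97 lb/h.
CH3OH in E: m_A = 246×0.747 + (1−0.182)·(1−0.616)·m_A, so m_A = 183.76/0.6859 = 267.92 lb/h.
E = 267.92 + 341.97 = 609.89 lb/h.
N2 fraction in E = 341.97/609.89 = 0.5607.

0.5607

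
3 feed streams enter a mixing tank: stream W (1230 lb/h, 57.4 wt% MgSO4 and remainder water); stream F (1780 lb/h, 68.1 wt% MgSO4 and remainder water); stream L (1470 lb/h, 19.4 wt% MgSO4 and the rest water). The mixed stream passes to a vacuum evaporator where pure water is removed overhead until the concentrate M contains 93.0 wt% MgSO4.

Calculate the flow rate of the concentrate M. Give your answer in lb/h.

MgSO4 entering = 1230×0.574 + 1780×0.681 + 1470×0.194 = 2203.4 lb/h.
All MgSO4 reports to M, so M = 2203.4/0.930 = 2369.2 lb/h.

2369 lb/h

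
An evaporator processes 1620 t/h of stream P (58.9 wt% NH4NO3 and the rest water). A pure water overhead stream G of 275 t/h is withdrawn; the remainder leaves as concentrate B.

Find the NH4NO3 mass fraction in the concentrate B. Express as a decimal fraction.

NH4NO3 is not removed: 1620×0.589 = 954.18 t/h of NH4NO3 enters B.
Concentrate = 1620 − 275 = 1345 t/h.
Mass fraction = 954.18/1345 = 0.709.

0.709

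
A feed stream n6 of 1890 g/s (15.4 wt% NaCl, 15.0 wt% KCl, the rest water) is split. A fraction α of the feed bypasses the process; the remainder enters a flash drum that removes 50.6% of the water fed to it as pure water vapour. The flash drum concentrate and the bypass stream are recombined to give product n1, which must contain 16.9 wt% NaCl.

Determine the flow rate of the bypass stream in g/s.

All 1890×0.154 = 291.06 g/s of NaCl reaches n1, so n1 = 291.06/0.169 = 1722.2 g/s and vapour = 167.75 g/s.
The evaporator receives (1−α)·1890 of feed at 0.696 water and removes 0.506 of that water:
0.506×0.696×(1−α)×1890 = 167.75
(1−α) = 167.75/665.61 = 0.2520;  α = 0.7480.
Bypass flow = 0.7480×1890 = 1413.7 g/s.

1414 g/s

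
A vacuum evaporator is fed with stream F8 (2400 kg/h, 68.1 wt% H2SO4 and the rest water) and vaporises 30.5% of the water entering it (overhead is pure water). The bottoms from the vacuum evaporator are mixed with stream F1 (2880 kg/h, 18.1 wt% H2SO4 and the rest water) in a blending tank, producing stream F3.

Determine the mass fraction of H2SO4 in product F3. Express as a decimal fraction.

0.4272

Vapour removed = 0.305×0.319×2400 = 233.51 kg/h; concentrate = 2166.5 kg/h.
H2SO4 reaching the mixer = 1634.4 (from concentrate) + 2880×0.181 = 2155.7 kg/h.
Product flow = 2166.5 + 2880 = 5046.5 kg/h; H2SO4 fraction = 0.4272.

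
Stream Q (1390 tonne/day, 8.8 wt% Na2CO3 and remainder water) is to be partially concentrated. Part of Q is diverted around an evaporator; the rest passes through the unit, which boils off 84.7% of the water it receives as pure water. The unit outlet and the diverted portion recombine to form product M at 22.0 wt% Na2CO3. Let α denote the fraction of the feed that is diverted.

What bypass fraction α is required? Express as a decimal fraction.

All 1390×0.088 = 122.32 tonne/day of Na2CO3 reaches M, so M = 122.32/0.220 = 556 tonne/day and vapour = 834 tonne/day.
The evaporator receives (1−α)·1390 of feed at 0.912 water and removes 0.847 of that water:
0.847×0.912×(1−α)×1390 = 834
(1−α) = 834/1073.7 = 0.7767;  α = 0.2233.

0.223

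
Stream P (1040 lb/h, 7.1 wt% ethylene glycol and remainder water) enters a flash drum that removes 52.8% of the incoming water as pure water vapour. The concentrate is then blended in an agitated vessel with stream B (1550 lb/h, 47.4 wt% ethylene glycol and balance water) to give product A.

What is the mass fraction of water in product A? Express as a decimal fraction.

0.6113

Vapour removed = 0.528×0.929×1040 = 510.13 lb/h; concentrate = 529.87 lb/h.
water reaching the mixer = 456.03 (from concentrate) + 1550×0.526 = 1271.3 lb/h.
Product flow = 529.87 + 1550 = 2079.9 lb/h; water fraction = 0.6113.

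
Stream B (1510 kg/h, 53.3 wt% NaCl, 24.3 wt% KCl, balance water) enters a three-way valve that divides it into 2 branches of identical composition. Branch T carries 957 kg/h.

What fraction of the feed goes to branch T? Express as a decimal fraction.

0.634

Fraction to T = 957/1510 = 0.6338.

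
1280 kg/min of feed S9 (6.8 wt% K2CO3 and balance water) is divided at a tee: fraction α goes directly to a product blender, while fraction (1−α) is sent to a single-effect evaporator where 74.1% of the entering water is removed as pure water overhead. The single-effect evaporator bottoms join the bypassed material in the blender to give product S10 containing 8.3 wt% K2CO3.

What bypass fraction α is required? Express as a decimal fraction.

All 1280×0.068 = 87.04 kg/min of K2CO3 reaches S10, so S10 = 87.04/0.083 = 1048.7 kg/min and vapour = 231.33 kg/min.
The evaporator receives (1−α)·1280 of feed at 0.932 water and removes 0.741 of that water:
0.741×0.932×(1−α)×1280 = 231.33
(1−α) = 231.33/883.98 = 0.2617;  α = 0.7383.

0.738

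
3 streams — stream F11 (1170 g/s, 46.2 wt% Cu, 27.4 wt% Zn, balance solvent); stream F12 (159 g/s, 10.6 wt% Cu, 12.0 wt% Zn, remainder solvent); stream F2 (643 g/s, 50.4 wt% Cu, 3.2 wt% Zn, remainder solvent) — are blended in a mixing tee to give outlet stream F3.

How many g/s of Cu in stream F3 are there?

Cu out = Cu in = 1170×0.462 + 159×0.106 + 643×0.504 = 881.47 g/s.

881.5 g/s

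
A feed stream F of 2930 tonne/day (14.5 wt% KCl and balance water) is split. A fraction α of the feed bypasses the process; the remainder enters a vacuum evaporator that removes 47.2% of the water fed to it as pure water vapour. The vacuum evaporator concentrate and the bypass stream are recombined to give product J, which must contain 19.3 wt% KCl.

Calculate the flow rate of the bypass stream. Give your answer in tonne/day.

1124 tonne/day

All 2930×0.145 = 424.85 tonne/day of KCl reaches J, so J = 424.85/0.193 = 2201.3 tonne/day and vapour = 728.7 tonne/day.
The evaporator receives (1−α)·2930 of feed at 0.855 water and removes 0.472 of that water:
0.472×0.855×(1−α)×2930 = 728.7
(1−α) = 728.7/1182.4 = 0.6163;  α = 0.3837.
Bypass flow = 0.3837×2930 = 1124.3 tonne/day.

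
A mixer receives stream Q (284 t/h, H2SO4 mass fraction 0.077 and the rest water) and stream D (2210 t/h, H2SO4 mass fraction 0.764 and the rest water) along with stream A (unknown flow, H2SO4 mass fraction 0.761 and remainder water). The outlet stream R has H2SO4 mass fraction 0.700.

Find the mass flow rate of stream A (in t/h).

581.8 t/h

Let A be the unknown flow. Total out = 2494 + A.
H2SO4 balance: 1710.3 + 0.761·A = 0.700·(2494 + A)
(0.761 − 0.700)·A = 0.700×2494 − 1710.3 = 35.492
A = 35.492 / 0.061 = 581.84 t/h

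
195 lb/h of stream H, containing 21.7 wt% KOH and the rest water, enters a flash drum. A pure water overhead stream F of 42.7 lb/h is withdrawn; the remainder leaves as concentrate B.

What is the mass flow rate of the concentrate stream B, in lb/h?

152.3 lb/h

Concentrate = 195 − 42.7 = 152.3 lb/h.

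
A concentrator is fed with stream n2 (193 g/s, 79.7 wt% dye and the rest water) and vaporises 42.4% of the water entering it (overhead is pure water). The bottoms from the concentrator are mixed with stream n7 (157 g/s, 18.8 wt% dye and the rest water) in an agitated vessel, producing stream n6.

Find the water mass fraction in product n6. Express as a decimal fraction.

0.450

Vapour removed = 0.424×0.203×193 = 16.612 g/s; concentrate = 176.39 g/s.
water reaching the mixer = 22.567 (from concentrate) + 157×0.812 = 150.05 g/s.
Product flow = 176.39 + 157 = 333.39 g/s; water fraction = 0.450.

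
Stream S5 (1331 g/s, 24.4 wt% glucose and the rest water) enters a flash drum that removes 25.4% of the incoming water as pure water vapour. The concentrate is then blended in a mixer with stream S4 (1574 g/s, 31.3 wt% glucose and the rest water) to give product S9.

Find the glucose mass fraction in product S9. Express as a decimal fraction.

0.309

Vapour removed = 0.254×0.756×1331 = 255.58 g/s; concentrate = 1075.4 g/s.
glucose reaching the mixer = 324.76 (from concentrate) + 1574×0.313 = 817.43 g/s.
Product flow = 1075.4 + 1574 = 2649.4 g/s; glucose fraction = 0.309.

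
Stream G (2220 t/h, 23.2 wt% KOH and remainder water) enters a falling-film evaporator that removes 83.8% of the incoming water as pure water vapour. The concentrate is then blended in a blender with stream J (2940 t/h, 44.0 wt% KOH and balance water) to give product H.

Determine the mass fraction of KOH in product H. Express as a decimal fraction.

0.485

Vapour removed = 0.838×0.768×2220 = 1428.8 t/h; concentrate = 791.24 t/h.
KOH reaching the mixer = 515.04 (from concentrate) + 2940×0.440 = 1808.6 t/h.
Product flow = 791.24 + 2940 = 3731.2 t/h; KOH fraction = 0.485.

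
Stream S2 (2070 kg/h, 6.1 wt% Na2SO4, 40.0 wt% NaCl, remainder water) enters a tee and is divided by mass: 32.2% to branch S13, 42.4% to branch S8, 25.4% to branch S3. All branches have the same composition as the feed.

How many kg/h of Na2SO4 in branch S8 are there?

53.54 kg/h

Branch S8 total = 0.424×2070 = 877.68 kg/h.
Na2SO4 in S8 = 0.061×877.68 = 53.538 kg/h.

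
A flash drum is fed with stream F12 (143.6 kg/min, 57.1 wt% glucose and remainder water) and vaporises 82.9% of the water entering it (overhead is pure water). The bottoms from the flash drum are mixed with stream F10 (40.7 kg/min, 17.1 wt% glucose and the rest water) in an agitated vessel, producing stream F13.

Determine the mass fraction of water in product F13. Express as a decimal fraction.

Vapour removed = 0.829×0.429×143.6 = 51.07 kg/min; concentrate = 92.53 kg/min.
water reaching the mixer = 10.534 (from concentrate) + 40.7×0.829 = 44.275 kg/min.
Product flow = 92.53 + 40.7 = 133.23 kg/min; water fraction = 0.332.

0.332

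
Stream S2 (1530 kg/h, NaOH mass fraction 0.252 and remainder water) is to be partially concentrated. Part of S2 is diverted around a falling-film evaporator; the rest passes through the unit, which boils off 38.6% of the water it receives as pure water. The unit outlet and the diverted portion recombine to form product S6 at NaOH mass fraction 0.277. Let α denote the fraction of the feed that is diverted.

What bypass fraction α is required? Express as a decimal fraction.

0.687

All 1530×0.252 = 385.56 kg/h of NaOH reaches S6, so S6 = 385.56/0.277 = 1391.9 kg/h and vapour = 138.09 kg/h.
The evaporator receives (1−α)·1530 of feed at 0.748 water and removes 0.386 of that water:
0.386×0.748×(1−α)×1530 = 138.09
(1−α) = 138.09/441.75 = 0.3126;  α = 0.6874.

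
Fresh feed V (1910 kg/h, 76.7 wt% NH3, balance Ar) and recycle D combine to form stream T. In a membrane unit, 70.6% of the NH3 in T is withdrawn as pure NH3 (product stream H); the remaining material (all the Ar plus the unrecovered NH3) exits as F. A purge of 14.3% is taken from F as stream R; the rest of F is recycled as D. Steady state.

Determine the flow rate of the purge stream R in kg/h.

Ar enters only via V and leaves only via the purge: 1910×0.233 = 0.143×(Ar in F), and the membrane unit passes all Ar, so Ar in T = Ar in F = 3112.1 kg/h.
NH3 in T: m_A = 1910×0.767 + (1−0.143)·(1−0.706)·m_A, so m_A = 1465/0.7480 = 1958.4 kg/h.
F = (1−0.706)×1958.4 + 3112.1 = 3687.9 kg/h.
Purge R = 0.143×3687.9 = 527.37 kg/h.

527.4 kg/h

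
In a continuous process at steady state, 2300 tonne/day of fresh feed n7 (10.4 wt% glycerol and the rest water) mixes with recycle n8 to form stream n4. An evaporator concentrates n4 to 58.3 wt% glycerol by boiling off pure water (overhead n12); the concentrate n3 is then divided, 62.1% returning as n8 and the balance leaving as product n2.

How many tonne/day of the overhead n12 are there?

1890 tonne/day

Overall glycerol balance (none leaves overhead): glycerol in fresh feed = glycerol in product, i.e. 2300×0.104 = (1−0.621)·n3·0.583.
n3 = 239.2/(0.583×0.379) = 1082.6 tonne/day.
Recycle n8 = 0.621×1082.6 = 672.27 tonne/day.
Combined feed n4 = 2300 + 672.27 = 2972.3 tonne/day.
Overhead n12 = n4 − n3 = 2972.3 − 1082.6 = 1889.7 tonne/day.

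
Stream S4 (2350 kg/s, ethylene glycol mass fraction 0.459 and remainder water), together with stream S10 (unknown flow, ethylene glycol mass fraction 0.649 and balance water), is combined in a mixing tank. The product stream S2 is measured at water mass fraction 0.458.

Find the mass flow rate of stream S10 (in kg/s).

Let S10 be the unknown flow. Total out = 2350 + S10.
water balance: 1271.4 + 0.351·S10 = 0.458·(2350 + S10)
(0.351 − 0.458)·S10 = 0.458×2350 − 1271.4 = -195.05
S10 = -195.05 / -0.107 = 1822.9 kg/s

1823 kg/s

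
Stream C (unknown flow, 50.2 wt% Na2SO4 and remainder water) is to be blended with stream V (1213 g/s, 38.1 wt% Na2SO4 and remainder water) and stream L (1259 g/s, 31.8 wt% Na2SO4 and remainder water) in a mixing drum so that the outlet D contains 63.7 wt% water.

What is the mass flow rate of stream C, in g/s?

Let C be the unknown flow. Total out = 2472 + C.
water balance: 1609.5 + 0.498·C = 0.637·(2472 + C)
(0.498 − 0.637)·C = 0.637×2472 − 1609.5 = -34.821
C = -34.821 / -0.139 = 250.51 g/s

250.5 g/s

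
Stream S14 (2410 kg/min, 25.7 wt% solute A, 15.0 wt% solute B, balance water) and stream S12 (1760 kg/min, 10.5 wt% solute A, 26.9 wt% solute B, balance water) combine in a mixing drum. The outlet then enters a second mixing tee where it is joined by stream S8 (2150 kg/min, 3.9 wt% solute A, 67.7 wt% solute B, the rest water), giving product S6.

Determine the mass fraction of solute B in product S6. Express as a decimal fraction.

Overall, product flow = 6320 kg/min.
solute B in = 2410×0.150 + 1760×0.269 + 2150×0.677 = 2290.5 kg/min.
solute B fraction in S6 = 0.362.

0.362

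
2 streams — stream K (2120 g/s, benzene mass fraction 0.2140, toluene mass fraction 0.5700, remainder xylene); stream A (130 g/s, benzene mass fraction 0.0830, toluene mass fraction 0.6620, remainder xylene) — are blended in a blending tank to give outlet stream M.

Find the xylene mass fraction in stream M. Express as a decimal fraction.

0.2183

Total flow out = 2120 + 130 = 2250 g/s.
xylene in = 2120×0.216 + 130×0.255 = 491.07 g/s.
xylene mass fraction in M = 491.07/2250 = 0.2183.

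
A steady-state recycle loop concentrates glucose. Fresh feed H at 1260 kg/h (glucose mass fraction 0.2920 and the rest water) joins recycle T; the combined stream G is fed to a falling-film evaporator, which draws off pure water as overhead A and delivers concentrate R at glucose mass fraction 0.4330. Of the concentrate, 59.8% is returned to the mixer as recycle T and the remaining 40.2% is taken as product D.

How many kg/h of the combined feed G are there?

Overall glucose balance (none leaves overhead): glucose in fresh feed = glucose in product, i.e. 1260×0.292 = (1−0.598)·R·0.433.
R = 367.92/(0.433×0.402) = 2113.7 kg/h.
Recycle T = 0.598×2113.7 = 1264 kg/h.
Combined feed G = 1260 + 1264 = 2524 kg/h.

2524 kg/h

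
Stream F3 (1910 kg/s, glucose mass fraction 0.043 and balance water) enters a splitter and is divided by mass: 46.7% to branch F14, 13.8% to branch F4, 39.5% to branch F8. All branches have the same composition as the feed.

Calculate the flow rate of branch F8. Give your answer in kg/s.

Branch F8 flow = 0.395×1910 = 754.45 kg/s.

754.5 kg/s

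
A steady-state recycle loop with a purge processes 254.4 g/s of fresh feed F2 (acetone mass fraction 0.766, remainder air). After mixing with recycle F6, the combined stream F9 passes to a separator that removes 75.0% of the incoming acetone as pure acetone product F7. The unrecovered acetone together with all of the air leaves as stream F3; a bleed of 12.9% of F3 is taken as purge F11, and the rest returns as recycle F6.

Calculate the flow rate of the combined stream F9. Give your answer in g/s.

air enters only via F2 and leaves only via the purge: 254.4×0.234 = 0.129×(air in F3), and the separator passes all air, so air in F9 = air in F3 = 461.47 g/s.
acetone in F9: m_A = 254.4×0.766 + (1−0.129)·(1−0.750)·m_A, so m_A = 194.87/0.7823 = 249.12 g/s.
F9 = 249.12 + 461.47 = 710.59 g/s.

710.6 g/s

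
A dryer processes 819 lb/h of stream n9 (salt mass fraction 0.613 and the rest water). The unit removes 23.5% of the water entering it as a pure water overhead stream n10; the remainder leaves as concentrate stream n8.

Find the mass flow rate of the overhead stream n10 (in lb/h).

74.48 lb/h

water entering = 819×0.387 = 316.95 lb/h; overhead removed = 0.235×316.95 = 74.484 lb/h.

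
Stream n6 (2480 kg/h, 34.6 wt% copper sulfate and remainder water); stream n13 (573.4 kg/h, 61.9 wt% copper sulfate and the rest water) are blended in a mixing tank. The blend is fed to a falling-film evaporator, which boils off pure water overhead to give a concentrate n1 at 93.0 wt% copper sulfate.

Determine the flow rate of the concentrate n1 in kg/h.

copper sulfate entering = 2480×0.346 + 573.4×0.619 = 1213 kg/h.
All copper sulfate reports to n1, so n1 = 1213/0.930 = 1304.3 kg/h.

1304 kg/h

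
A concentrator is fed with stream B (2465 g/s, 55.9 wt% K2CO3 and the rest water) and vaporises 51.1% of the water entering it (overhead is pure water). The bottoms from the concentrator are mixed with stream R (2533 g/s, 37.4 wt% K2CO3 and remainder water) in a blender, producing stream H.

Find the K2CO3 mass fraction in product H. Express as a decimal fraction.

Vapour removed = 0.511×0.441×2465 = 555.49 g/s; concentrate = 1909.5 g/s.
K2CO3 reaching the mixer = 1377.9 (from concentrate) + 2533×0.374 = 2325.3 g/s.
Product flow = 1909.5 + 2533 = 4442.5 g/s; K2CO3 fraction = 0.523.

0.523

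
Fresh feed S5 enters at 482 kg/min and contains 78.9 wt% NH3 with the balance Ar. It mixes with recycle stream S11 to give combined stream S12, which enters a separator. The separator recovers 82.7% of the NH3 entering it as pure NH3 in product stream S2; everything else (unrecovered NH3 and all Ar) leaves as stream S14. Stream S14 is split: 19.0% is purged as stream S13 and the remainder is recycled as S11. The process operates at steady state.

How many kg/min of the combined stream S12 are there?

977.5 kg/min

Ar enters only via S5 and leaves only via the purge: 482×0.211 = 0.190×(Ar in S14), and the separator passes all Ar, so Ar in S12 = Ar in S14 = 535.27 kg/min.
NH3 in S12: m_A = 482×0.789 + (1−0.190)·(1−0.827)·m_A, so m_A = 380.3/0.8599 = 442.27 kg/min.
S12 = 442.27 + 535.27 = 977.55 kg/min.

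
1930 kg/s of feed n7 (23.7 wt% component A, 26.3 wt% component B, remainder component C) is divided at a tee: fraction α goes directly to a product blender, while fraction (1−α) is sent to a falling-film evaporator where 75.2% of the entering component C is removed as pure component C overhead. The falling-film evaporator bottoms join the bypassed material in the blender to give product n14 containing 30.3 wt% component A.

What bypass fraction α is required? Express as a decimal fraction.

All 1930×0.237 = 457.41 kg/s of component A reaches n14, so n14 = 457.41/0.303 = 1509.6 kg/s and vapour = 420.4 kg/s.
The evaporator receives (1−α)·1930 of feed at 0.500 component C and removes 0.752 of that component C:
0.752×0.500×(1−α)×1930 = 420.4
(1−α) = 420.4/725.68 = 0.5793;  α = 0.4207.

0.421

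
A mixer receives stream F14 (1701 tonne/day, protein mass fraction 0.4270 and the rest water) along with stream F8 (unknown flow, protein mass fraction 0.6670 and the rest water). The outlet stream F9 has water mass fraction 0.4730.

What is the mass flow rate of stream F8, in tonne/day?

1215 tonne/day

Let F8 be the unknown flow. Total out = 1701 + F8.
water balance: 974.67 + 0.333·F8 = 0.473·(1701 + F8)
(0.333 − 0.473)·F8 = 0.473×1701 − 974.67 = -170.1
F8 = -170.1 / -0.140 = 1215 tonne/day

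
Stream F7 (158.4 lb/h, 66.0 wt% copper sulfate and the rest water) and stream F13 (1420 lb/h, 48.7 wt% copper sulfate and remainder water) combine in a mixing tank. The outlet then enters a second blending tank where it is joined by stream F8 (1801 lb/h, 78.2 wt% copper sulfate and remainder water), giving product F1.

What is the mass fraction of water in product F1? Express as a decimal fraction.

0.348

Overall, product flow = 3379.4 lb/h.
water in = 158.4×0.340 + 1420×0.513 + 1801×0.218 = 1174.9 lb/h.
water fraction in F1 = 0.348.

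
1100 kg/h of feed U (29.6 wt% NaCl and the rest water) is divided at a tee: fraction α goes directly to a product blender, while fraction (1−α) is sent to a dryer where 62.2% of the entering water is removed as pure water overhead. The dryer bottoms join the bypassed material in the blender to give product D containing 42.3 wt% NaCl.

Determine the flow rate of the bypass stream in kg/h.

All 1100×0.296 = 325.6 kg/h of NaCl reaches D, so D = 325.6/0.423 = 769.74 kg/h and vapour = 330.26 kg/h.
The evaporator receives (1−α)·1100 of feed at 0.704 water and removes 0.622 of that water:
0.622×0.704×(1−α)×1100 = 330.26
(1−α) = 330.26/481.68 = 0.6856;  α = 0.3144.
Bypass flow = 0.3144×1100 = 345.79 kg/h.

345.8 kg/h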